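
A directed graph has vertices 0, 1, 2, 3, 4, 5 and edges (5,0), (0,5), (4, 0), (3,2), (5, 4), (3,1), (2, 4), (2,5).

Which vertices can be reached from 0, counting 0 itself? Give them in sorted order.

0, 4, 5

Start at 0.
Its neighbours: 5.
Then their neighbours: 4.
Nothing further is reachable.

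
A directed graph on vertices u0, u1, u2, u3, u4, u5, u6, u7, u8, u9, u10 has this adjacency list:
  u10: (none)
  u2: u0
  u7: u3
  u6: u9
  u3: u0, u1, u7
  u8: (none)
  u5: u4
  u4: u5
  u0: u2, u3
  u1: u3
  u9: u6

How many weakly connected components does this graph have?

From u0: component {u0, u1, u2, u3, u7}.
From u4: component {u4, u5}.
From u6: component {u6, u9}.
From u8: component {u8}.
From u10: component {u10}.
That's 5 components.

5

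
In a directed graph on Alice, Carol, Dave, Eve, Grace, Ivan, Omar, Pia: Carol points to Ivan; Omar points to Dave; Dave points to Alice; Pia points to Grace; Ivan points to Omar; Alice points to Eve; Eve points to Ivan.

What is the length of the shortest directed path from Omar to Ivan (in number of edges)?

4

Distance 0: Omar.
Distance 1: Dave.
Distance 2: Alice.
Distance 3: Eve.
Distance 4: Ivan — contains Ivan.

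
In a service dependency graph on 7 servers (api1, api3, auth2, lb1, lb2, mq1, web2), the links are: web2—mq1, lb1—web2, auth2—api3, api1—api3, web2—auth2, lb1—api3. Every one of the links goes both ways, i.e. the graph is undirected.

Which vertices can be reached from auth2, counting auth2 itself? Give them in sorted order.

api1, api3, auth2, lb1, mq1, web2

Start at auth2.
Its neighbours: api3, web2.
Then their neighbours: api1, lb1, mq1.
Nothing further is reachable.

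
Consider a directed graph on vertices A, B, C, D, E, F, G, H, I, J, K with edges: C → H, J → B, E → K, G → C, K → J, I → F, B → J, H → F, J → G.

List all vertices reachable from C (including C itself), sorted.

Start at C.
Its neighbours: H.
Then their neighbours: F.
Nothing further is reachable.

C, F, H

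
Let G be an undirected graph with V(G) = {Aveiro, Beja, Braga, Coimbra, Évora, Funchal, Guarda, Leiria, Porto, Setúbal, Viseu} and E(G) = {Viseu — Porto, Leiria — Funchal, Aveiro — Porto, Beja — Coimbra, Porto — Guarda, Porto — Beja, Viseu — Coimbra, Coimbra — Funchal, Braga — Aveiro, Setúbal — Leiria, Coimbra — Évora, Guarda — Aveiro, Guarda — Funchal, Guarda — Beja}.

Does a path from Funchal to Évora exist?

Yes

Explore from Funchal.
Distance 1: reach Coimbra, Guarda, Leiria.
Distance 2: reach Aveiro, Beja, Évora, Porto, Setúbal, Viseu.
Found Évora.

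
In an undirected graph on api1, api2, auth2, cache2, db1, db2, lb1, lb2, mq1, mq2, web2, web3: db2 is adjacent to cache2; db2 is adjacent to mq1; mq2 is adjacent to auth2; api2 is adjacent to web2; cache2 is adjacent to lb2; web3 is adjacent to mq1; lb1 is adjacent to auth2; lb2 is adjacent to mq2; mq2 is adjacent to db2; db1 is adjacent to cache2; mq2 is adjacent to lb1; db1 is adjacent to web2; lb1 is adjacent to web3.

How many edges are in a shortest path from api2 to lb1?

6

Distance 0: api2.
Distance 1: web2.
Distance 2: db1.
Distance 3: cache2.
Distance 4: db2, lb2.
Distance 5: mq1, mq2.
Distance 6: auth2, lb1, web3 — contains lb1.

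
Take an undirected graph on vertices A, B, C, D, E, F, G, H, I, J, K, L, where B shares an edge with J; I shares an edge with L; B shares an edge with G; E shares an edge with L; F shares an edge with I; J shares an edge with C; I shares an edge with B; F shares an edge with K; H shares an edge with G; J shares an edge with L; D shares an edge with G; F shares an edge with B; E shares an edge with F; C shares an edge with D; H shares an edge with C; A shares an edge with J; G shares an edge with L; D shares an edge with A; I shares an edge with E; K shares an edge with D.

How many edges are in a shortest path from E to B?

Distance 0: E.
Distance 1: F, I, L.
Distance 2: B, G, J, K — contains B.

2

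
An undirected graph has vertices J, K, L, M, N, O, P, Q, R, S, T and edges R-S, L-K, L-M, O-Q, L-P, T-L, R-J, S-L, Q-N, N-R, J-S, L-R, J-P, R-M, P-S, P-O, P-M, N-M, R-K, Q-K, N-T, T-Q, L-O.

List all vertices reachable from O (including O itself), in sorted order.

J, K, L, M, N, O, P, Q, R, S, T

Start at O.
Its neighbours: L, P, Q.
Then their neighbours: J, K, M, N, R, S, T.
Every vertex is now reached.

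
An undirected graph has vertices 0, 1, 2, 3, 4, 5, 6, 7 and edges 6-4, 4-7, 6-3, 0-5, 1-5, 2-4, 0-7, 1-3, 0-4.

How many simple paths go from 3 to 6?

3–1–5–0–4–6
3–1–5–0–7–4–6
3–6

3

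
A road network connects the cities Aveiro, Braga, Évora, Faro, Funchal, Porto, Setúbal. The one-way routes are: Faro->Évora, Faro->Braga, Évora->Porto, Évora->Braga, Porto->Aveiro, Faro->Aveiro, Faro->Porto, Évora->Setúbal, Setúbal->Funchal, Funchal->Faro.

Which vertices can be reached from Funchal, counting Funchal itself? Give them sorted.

Aveiro, Braga, Évora, Faro, Funchal, Porto, Setúbal

Start at Funchal.
Its neighbours: Faro.
Then their neighbours: Aveiro, Braga, Évora, Porto.
Then next layer: Setúbal.
Every vertex is now reached.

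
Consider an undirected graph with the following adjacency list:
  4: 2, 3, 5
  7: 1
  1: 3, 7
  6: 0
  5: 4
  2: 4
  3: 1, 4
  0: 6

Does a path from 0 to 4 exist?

Explore from 0.
Distance 1: reach 6.
The search is exhausted without reaching 4; it lies in a different component.

No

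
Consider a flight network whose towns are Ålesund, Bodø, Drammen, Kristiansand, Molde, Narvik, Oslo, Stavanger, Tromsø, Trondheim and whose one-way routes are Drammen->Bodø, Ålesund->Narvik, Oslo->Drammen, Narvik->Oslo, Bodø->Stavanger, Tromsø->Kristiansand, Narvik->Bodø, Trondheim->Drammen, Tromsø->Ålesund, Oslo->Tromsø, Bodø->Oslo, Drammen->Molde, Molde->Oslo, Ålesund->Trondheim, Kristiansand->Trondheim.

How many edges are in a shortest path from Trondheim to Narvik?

Distance 0: Trondheim.
Distance 1: Drammen.
Distance 2: Bodø, Molde.
Distance 3: Oslo, Stavanger.
Distance 4: Tromsø.
Distance 5: Ålesund, Kristiansand.
Distance 6: Narvik — contains Narvik.

6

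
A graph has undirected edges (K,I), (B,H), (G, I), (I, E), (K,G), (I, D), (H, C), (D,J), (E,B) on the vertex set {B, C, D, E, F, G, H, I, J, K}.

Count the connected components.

From B: component {B, C, D, E, G, H, I, J, K}.
From F: component {F}.
That's 2 components.

2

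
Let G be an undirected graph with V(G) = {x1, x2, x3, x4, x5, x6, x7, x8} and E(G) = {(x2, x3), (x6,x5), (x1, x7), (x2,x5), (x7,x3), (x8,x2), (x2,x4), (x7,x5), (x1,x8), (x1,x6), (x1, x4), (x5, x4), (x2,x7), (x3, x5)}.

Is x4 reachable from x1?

Yes

Explore from x1.
Distance 1: reach x4, x6, x7, x8.
Found x4.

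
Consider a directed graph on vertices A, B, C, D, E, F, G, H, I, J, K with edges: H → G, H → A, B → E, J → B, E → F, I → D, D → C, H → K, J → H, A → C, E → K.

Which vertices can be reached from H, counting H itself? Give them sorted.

A, C, G, H, K

Start at H.
Its neighbours: A, G, K.
Then their neighbours: C.
Nothing further is reachable.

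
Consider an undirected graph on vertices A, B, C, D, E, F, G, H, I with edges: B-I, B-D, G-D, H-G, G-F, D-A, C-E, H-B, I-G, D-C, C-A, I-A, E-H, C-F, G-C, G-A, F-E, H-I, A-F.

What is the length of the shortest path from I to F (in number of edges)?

Distance 0: I.
Distance 1: A, B, G, H.
Distance 2: C, D, E, F — contains F.

2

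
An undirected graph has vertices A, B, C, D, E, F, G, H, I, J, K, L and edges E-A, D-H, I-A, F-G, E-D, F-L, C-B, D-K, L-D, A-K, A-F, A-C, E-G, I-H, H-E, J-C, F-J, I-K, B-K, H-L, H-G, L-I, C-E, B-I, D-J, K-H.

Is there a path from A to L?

Explore from A.
Distance 1: reach C, E, F, I, K.
Distance 2: reach B, D, G, H, J, L.
Found L.

Yes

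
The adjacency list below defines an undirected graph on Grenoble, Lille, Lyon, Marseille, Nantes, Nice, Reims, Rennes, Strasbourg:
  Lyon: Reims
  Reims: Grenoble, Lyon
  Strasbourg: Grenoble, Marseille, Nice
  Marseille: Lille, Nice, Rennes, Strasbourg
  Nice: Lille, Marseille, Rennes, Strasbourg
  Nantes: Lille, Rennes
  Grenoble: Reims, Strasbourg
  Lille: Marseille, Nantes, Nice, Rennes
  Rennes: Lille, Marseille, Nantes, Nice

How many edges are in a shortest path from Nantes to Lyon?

6

Distance 0: Nantes.
Distance 1: Lille, Rennes.
Distance 2: Marseille, Nice.
Distance 3: Strasbourg.
Distance 4: Grenoble.
Distance 5: Reims.
Distance 6: Lyon — contains Lyon.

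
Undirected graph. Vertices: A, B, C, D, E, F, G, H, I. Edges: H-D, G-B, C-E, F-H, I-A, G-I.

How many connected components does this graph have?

From A: component {A, B, G, I}.
From C: component {C, E}.
From D: component {D, F, H}.
That's 3 components.

3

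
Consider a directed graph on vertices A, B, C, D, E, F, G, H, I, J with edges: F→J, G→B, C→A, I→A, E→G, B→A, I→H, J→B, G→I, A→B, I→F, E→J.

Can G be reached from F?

No

Explore from F.
Distance 1: reach J.
Distance 2: reach B.
Distance 3: reach A.
The search from F is exhausted; no directed path reaches G.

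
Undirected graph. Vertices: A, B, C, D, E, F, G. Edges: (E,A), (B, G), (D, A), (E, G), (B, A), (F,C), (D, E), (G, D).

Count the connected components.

From A: component {A, B, D, E, G}.
From C: component {C, F}.
That's 2 components.

2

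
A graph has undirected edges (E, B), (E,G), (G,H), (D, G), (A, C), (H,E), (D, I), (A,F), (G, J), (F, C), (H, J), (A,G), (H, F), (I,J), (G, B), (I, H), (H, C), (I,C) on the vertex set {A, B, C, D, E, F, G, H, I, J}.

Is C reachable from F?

Explore from F.
Distance 1: reach A, C, H.
Found C.

Yes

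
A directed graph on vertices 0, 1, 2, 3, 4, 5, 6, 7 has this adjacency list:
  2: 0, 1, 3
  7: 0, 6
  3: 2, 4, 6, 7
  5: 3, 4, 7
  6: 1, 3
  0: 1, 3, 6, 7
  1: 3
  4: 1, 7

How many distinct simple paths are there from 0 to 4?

6

0→1→3→4
0→3→4
0→6→1→3→4
0→6→3→4
0→7→6→1→3→4
0→7→6→3→4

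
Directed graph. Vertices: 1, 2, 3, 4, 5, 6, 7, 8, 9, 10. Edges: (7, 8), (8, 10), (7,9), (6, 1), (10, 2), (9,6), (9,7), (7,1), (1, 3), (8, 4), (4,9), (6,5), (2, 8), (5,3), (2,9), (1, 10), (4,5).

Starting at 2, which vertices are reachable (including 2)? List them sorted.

1, 2, 3, 4, 5, 6, 7, 8, 9, 10

Start at 2.
Its neighbours: 8, 9.
Then their neighbours: 4, 6, 7, 10.
Then next layer: 1, 5.
Then next layer: 3.
Every vertex is now reached.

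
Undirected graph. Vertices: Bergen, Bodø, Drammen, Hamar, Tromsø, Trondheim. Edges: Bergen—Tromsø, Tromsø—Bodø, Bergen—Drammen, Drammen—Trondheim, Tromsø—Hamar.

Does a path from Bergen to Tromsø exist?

Explore from Bergen.
Distance 1: reach Drammen, Tromsø.
Found Tromsø.

Yes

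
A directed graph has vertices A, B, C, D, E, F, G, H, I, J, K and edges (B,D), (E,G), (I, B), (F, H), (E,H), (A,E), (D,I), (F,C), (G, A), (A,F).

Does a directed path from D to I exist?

Yes

Explore from D.
Distance 1: reach I.
Found I.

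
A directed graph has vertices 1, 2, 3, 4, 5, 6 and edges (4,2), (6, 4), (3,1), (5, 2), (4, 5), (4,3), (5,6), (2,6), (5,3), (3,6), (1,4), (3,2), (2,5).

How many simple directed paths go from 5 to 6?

5→2→6
5→3→1→4→2→6
5→3→2→6
5→3→6
5→6

5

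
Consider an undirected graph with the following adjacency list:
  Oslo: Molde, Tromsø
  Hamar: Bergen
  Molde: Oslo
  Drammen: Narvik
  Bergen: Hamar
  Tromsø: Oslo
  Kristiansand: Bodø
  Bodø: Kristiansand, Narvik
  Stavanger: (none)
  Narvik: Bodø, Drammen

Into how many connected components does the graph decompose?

4

From Bergen: component {Bergen, Hamar}.
From Bodø: component {Bodø, Drammen, Kristiansand, Narvik}.
From Molde: component {Molde, Oslo, Tromsø}.
From Stavanger: component {Stavanger}.
That's 4 components.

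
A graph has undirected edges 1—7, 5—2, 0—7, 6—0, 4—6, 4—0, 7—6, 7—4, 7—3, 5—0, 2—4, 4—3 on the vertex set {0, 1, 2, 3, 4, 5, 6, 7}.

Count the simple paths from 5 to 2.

5–0–4–2
5–0–6–4–2
5–0–6–7–3–4–2
5–0–6–7–4–2
5–0–7–3–4–2
5–0–7–4–2
5–0–7–6–4–2
5–2

8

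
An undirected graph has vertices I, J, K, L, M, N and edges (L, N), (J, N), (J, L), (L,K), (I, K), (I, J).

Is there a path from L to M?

Explore from L.
Distance 1: reach J, K, N.
Distance 2: reach I.
The search is exhausted without reaching M; it lies in a different component.

No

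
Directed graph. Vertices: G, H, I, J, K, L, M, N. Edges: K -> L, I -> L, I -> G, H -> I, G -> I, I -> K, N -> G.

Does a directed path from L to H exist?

L has no outgoing edges, so nothing is reachable from it.

No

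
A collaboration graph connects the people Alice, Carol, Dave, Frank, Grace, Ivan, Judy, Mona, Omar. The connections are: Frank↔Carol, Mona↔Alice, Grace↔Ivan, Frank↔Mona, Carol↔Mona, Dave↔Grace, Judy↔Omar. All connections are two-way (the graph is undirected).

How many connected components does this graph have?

From Alice: component {Alice, Carol, Frank, Mona}.
From Dave: component {Dave, Grace, Ivan}.
From Judy: component {Judy, Omar}.
That's 3 components.

3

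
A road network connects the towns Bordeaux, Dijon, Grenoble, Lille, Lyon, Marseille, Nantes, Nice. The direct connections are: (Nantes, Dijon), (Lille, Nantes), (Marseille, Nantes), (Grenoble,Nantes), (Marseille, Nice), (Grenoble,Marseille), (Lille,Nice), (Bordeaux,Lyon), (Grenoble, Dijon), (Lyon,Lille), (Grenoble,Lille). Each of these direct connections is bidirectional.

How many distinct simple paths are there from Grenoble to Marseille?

Grenoble–Dijon–Nantes–Lille–Nice–Marseille
Grenoble–Dijon–Nantes–Marseille
Grenoble–Lille–Nantes–Marseille
Grenoble–Lille–Nice–Marseille
Grenoble–Marseille
Grenoble–Nantes–Lille–Nice–Marseille
Grenoble–Nantes–Marseille

7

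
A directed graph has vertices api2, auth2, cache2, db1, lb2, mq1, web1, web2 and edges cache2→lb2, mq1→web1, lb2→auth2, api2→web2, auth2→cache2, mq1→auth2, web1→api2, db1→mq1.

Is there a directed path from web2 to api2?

web2 has no outgoing edges, so nothing is reachable from it.

No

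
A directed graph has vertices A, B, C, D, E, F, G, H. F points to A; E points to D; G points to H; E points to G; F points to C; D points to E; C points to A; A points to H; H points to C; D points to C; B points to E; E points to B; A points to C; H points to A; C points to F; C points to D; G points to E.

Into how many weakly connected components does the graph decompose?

1

From A: component {A, B, C, D, E, F, G, H}.
That's 1 component.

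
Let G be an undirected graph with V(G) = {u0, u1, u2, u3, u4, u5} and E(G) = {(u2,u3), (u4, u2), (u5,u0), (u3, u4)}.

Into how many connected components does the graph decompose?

3

From u0: component {u0, u5}.
From u1: component {u1}.
From u2: component {u2, u3, u4}.
That's 3 components.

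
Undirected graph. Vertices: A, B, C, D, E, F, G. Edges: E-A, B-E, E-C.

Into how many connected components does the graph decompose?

4

From A: component {A, B, C, E}.
From D: component {D}.
From F: component {F}.
From G: component {G}.
That's 4 components.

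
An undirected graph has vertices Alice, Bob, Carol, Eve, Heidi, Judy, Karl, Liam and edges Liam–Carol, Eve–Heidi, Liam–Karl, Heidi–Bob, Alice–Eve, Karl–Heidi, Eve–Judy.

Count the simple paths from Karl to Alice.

1

Karl–Heidi–Eve–Alice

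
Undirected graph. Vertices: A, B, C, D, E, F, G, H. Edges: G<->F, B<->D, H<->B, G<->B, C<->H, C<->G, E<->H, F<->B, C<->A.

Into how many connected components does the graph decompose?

1

From A: component {A, B, C, D, E, F, G, H}.
That's 1 component.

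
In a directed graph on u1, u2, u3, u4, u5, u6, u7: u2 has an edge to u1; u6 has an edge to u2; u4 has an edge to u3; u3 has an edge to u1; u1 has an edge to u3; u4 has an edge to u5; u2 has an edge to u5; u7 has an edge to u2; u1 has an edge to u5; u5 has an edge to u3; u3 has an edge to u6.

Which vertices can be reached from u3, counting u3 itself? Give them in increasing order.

Start at u3.
Its neighbours: u1, u6.
Then their neighbours: u2, u5.
Nothing further is reachable.

u1, u2, u3, u5, u6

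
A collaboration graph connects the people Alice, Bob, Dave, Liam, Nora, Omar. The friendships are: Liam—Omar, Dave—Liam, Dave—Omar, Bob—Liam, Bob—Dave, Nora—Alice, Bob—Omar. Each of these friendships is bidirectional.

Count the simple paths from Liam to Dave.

Liam–Bob–Dave
Liam–Bob–Omar–Dave
Liam–Dave
Liam–Omar–Bob–Dave
Liam–Omar–Dave

5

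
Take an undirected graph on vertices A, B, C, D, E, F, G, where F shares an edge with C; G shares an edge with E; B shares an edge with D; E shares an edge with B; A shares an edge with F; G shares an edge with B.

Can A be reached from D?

No

Explore from D.
Distance 1: reach B.
Distance 2: reach E, G.
The search is exhausted without reaching A; it lies in a different component.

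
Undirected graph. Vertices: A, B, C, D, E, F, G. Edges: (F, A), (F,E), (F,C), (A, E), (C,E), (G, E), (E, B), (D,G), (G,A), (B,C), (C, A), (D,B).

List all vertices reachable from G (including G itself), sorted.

Start at G.
Its neighbours: A, D, E.
Then their neighbours: B, C, F.
Every vertex is now reached.

A, B, C, D, E, F, G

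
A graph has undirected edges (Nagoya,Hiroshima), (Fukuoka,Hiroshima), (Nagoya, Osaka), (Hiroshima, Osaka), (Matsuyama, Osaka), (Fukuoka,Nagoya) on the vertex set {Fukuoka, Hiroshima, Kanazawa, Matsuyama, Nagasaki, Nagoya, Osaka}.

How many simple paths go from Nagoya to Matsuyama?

3

Nagoya–Fukuoka–Hiroshima–Osaka–Matsuyama
Nagoya–Hiroshima–Osaka–Matsuyama
Nagoya–Osaka–Matsuyama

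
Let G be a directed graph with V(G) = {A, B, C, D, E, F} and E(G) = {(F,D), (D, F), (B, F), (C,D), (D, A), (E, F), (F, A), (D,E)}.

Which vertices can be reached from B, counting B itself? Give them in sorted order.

Start at B.
Its neighbours: F.
Then their neighbours: A, D.
Then next layer: E.
Nothing further is reachable.

A, B, D, E, F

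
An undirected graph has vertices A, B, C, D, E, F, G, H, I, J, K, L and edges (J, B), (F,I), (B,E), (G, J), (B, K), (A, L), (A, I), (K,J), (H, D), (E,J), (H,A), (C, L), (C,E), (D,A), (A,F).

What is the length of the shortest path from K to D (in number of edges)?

Distance 0: K.
Distance 1: B, J.
Distance 2: E, G.
Distance 3: C.
Distance 4: L.
Distance 5: A.
Distance 6: D, F, H, I — contains D.

6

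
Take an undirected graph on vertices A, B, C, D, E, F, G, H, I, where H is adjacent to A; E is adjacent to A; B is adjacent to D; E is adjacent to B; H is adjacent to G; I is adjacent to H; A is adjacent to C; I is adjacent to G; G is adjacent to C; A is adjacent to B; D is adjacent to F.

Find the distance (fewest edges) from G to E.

Distance 0: G.
Distance 1: C, H, I.
Distance 2: A.
Distance 3: B, E — contains E.

3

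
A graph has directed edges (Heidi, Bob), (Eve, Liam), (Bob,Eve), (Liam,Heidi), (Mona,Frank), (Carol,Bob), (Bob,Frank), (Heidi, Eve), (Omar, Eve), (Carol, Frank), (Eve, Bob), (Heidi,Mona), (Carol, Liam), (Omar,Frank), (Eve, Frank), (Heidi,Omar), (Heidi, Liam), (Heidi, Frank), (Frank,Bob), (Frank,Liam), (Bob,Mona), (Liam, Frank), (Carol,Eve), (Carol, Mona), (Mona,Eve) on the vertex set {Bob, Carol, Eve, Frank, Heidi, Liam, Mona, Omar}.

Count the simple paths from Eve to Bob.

Eve→Bob
Eve→Frank→Bob
Eve→Frank→Liam→Heidi→Bob
Eve→Liam→Frank→Bob
Eve→Liam→Heidi→Bob
Eve→Liam→Heidi→Frank→Bob
Eve→Liam→Heidi→Mona→Frank→Bob
Eve→Liam→Heidi→Omar→Frank→Bob

8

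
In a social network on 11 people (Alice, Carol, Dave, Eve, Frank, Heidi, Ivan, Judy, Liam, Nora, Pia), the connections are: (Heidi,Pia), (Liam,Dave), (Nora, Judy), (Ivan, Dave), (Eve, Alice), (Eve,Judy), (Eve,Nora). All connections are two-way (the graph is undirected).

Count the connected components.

5

From Alice: component {Alice, Eve, Judy, Nora}.
From Carol: component {Carol}.
From Dave: component {Dave, Ivan, Liam}.
From Frank: component {Frank}.
From Heidi: component {Heidi, Pia}.
That's 5 components.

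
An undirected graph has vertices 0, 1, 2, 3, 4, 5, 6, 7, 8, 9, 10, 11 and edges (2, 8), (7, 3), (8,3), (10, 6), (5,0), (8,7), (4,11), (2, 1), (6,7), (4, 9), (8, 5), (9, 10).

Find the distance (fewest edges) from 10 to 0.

Distance 0: 10.
Distance 1: 6, 9.
Distance 2: 4, 7.
Distance 3: 3, 8, 11.
Distance 4: 2, 5.
Distance 5: 0, 1 — contains 0.

5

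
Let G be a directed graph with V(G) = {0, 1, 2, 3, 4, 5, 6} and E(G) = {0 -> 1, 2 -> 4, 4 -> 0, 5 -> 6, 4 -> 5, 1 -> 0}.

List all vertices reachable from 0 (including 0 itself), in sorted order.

0, 1

Start at 0.
Its neighbours: 1.
Nothing further is reachable.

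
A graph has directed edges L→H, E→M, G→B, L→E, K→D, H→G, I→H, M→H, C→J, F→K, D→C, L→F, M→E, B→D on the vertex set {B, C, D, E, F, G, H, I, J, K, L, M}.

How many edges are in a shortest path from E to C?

6

Distance 0: E.
Distance 1: M.
Distance 2: H.
Distance 3: G.
Distance 4: B.
Distance 5: D.
Distance 6: C — contains C.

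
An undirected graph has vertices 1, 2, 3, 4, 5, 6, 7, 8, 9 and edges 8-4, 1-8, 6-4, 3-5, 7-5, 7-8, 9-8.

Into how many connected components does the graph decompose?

2

From 1: component {1, 3, 4, 5, 6, 7, 8, 9}.
From 2: component {2}.
That's 2 components.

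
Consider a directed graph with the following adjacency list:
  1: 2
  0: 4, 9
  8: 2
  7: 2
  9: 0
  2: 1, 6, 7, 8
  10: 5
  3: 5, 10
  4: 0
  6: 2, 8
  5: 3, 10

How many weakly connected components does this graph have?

From 0: component {0, 4, 9}.
From 1: component {1, 2, 6, 7, 8}.
From 3: component {3, 5, 10}.
That's 3 components.

3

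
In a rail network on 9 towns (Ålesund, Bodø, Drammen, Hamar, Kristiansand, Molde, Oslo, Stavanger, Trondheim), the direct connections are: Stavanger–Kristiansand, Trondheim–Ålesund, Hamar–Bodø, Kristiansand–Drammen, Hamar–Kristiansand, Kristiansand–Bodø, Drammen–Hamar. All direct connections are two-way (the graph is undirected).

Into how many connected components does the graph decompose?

4

From Ålesund: component {Ålesund, Trondheim}.
From Bodø: component {Bodø, Drammen, Hamar, Kristiansand, Stavanger}.
From Molde: component {Molde}.
From Oslo: component {Oslo}.
That's 4 components.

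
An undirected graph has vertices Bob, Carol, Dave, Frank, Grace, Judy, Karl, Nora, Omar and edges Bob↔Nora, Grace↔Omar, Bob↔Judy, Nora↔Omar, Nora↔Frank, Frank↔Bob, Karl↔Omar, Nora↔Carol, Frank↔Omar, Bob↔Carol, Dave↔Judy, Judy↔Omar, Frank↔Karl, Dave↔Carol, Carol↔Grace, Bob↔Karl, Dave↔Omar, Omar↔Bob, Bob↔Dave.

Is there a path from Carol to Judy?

Explore from Carol.
Distance 1: reach Bob, Dave, Grace, Nora.
Distance 2: reach Frank, Judy, Karl, Omar.
Found Judy.

Yes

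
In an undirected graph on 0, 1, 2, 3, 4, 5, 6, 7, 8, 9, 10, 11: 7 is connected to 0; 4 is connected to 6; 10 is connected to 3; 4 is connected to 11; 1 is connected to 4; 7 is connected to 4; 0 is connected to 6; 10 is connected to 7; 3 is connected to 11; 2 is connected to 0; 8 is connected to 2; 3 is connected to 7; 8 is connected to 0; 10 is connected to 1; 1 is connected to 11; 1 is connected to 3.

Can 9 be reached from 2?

Explore from 2.
Distance 1: reach 0, 8.
Distance 2: reach 6, 7.
Distance 3: reach 3, 4, 10.
Distance 4: reach 1, 11.
The search is exhausted without reaching 9; it lies in a different component.

No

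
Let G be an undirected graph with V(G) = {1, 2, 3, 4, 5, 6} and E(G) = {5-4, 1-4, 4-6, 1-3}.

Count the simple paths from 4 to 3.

4–1–3

1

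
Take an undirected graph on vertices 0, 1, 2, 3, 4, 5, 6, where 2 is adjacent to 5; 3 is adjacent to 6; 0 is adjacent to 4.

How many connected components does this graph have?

From 0: component {0, 4}.
From 1: component {1}.
From 2: component {2, 5}.
From 3: component {3, 6}.
That's 4 components.

4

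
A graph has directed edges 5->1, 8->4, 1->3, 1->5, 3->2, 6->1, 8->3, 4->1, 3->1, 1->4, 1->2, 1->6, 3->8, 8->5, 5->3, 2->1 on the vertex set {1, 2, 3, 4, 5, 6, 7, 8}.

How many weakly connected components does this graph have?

2

From 1: component {1, 2, 3, 4, 5, 6, 8}.
From 7: component {7}.
That's 2 components.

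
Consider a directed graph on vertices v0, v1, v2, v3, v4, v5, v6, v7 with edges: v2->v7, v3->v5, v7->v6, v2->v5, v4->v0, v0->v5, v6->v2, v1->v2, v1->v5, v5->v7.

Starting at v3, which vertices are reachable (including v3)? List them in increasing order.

v2, v3, v5, v6, v7

Start at v3.
Its neighbours: v5.
Then their neighbours: v7.
Then next layer: v6.
Then next layer: v2.
Nothing further is reachable.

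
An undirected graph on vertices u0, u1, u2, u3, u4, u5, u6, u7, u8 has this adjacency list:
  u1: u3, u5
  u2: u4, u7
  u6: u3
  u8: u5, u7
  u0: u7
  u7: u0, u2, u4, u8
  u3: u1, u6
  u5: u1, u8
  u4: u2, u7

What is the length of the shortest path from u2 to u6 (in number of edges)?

6

Distance 0: u2.
Distance 1: u4, u7.
Distance 2: u0, u8.
Distance 3: u5.
Distance 4: u1.
Distance 5: u3.
Distance 6: u6 — contains u6.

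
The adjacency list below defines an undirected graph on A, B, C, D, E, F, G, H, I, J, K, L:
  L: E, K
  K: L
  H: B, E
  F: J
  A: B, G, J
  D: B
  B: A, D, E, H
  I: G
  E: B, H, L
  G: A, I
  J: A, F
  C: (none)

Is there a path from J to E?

Yes

Explore from J.
Distance 1: reach A, F.
Distance 2: reach B, G.
Distance 3: reach D, E, H, I.
Found E.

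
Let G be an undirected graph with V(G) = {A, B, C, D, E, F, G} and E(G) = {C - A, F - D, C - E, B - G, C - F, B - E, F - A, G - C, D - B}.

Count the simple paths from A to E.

A–C–E
A–C–F–D–B–E
A–C–G–B–E
A–F–C–E
A–F–C–G–B–E
A–F–D–B–E
A–F–D–B–G–C–E

7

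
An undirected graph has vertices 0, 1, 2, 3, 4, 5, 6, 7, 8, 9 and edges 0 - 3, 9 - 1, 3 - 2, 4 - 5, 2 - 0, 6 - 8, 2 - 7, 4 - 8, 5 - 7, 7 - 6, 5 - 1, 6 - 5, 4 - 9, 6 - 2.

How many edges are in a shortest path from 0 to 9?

Distance 0: 0.
Distance 1: 2, 3.
Distance 2: 6, 7.
Distance 3: 5, 8.
Distance 4: 1, 4.
Distance 5: 9 — contains 9.

5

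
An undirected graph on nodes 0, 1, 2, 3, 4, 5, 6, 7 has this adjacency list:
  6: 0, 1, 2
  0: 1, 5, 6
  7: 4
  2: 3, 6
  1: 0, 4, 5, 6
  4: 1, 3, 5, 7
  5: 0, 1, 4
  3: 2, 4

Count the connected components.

1

From 0: component {0, 1, 2, 3, 4, 5, 6, 7}.
That's 1 component.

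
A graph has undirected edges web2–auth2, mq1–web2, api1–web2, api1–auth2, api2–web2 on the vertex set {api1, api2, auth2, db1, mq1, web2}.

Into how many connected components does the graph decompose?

From api1: component {api1, api2, auth2, mq1, web2}.
From db1: component {db1}.
That's 2 components.

2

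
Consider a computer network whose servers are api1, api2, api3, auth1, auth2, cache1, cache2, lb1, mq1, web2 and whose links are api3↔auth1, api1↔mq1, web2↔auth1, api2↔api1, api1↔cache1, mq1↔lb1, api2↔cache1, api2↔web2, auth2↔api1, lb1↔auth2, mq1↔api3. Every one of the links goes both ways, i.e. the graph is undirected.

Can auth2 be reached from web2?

Explore from web2.
Distance 1: reach api2, auth1.
Distance 2: reach api1, api3, cache1.
Distance 3: reach auth2, mq1.
Found auth2.

Yes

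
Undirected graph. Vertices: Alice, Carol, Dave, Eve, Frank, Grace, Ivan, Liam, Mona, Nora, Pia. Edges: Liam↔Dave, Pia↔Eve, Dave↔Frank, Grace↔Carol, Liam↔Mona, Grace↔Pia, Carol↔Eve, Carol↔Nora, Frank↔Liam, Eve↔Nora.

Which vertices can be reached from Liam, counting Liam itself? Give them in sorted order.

Dave, Frank, Liam, Mona

Start at Liam.
Its neighbours: Dave, Frank, Mona.
Nothing further is reachable.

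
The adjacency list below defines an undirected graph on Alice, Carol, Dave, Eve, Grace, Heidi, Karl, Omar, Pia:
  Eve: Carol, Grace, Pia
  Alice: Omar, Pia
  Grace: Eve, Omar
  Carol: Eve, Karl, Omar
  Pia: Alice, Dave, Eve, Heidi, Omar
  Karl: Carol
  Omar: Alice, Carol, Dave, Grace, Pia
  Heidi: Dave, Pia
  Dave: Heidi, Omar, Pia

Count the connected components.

1

From Alice: component {Alice, Carol, Dave, Eve, Grace, Heidi, Karl, Omar, Pia}.
That's 1 component.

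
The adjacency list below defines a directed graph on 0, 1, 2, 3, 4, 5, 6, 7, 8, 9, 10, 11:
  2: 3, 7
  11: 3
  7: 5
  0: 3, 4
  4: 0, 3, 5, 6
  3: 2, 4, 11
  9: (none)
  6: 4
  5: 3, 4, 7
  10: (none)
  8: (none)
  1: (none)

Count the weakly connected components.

From 0: component {0, 2, 3, 4, 5, 6, 7, 11}.
From 1: component {1}.
From 8: component {8}.
From 9: component {9}.
From 10: component {10}.
That's 5 components.

5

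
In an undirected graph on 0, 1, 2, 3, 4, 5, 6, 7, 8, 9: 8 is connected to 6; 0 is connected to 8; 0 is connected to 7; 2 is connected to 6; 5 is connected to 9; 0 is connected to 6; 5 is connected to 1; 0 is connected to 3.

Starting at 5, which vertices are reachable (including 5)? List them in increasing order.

1, 5, 9

Start at 5.
Its neighbours: 1, 9.
Nothing further is reachable.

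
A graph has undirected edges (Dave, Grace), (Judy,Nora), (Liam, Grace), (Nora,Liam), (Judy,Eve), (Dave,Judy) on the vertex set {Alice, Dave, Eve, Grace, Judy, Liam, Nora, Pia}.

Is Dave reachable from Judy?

Explore from Judy.
Distance 1: reach Dave, Eve, Nora.
Found Dave.

Yes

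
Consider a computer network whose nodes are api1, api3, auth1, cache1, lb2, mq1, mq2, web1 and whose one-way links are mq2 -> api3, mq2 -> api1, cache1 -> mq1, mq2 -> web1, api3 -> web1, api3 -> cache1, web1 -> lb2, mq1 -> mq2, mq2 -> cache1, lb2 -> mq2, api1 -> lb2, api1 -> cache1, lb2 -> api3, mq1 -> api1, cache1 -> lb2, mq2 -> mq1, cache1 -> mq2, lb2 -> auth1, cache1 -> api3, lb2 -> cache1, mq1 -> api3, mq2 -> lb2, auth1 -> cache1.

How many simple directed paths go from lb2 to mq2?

lb2→api3→cache1→mq1→mq2
lb2→api3→cache1→mq2
lb2→auth1→cache1→mq1→mq2
lb2→auth1→cache1→mq2
lb2→cache1→mq1→mq2
lb2→cache1→mq2
lb2→mq2

7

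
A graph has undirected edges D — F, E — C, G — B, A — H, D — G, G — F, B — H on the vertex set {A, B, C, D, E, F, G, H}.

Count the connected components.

2

From A: component {A, B, D, F, G, H}.
From C: component {C, E}.
That's 2 components.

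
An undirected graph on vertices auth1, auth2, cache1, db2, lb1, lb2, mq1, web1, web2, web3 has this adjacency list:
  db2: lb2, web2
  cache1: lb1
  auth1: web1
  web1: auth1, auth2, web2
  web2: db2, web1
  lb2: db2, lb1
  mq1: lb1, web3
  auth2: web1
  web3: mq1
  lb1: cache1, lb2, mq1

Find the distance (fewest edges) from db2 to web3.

4

Distance 0: db2.
Distance 1: lb2, web2.
Distance 2: lb1, web1.
Distance 3: auth1, auth2, cache1, mq1.
Distance 4: web3 — contains web3.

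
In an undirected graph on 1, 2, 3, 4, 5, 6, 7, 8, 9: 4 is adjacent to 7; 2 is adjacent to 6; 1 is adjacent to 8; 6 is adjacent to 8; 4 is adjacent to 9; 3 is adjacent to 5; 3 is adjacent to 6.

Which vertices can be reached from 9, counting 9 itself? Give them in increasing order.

4, 7, 9

Start at 9.
Its neighbours: 4.
Then their neighbours: 7.
Nothing further is reachable.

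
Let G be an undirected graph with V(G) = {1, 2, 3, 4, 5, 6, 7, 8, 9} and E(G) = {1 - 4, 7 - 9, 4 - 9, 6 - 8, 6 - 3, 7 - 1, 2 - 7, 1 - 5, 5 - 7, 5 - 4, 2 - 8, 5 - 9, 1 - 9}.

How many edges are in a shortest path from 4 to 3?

Distance 0: 4.
Distance 1: 1, 5, 9.
Distance 2: 7.
Distance 3: 2.
Distance 4: 8.
Distance 5: 6.
Distance 6: 3 — contains 3.

6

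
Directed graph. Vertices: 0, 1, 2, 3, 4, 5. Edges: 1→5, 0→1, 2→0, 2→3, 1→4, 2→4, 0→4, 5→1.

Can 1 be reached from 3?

No

3 has no outgoing edges, so nothing is reachable from it.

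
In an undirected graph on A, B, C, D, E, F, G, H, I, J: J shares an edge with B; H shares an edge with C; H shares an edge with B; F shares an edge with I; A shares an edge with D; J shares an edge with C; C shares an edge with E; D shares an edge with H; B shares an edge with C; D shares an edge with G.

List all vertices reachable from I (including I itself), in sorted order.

F, I

Start at I.
Its neighbours: F.
Nothing further is reachable.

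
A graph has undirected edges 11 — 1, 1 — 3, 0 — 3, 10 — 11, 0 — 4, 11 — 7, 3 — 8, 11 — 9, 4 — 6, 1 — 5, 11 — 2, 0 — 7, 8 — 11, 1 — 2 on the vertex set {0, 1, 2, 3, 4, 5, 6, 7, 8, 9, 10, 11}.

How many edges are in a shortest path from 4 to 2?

4

Distance 0: 4.
Distance 1: 0, 6.
Distance 2: 3, 7.
Distance 3: 1, 8, 11.
Distance 4: 2, 5, 9, 10 — contains 2.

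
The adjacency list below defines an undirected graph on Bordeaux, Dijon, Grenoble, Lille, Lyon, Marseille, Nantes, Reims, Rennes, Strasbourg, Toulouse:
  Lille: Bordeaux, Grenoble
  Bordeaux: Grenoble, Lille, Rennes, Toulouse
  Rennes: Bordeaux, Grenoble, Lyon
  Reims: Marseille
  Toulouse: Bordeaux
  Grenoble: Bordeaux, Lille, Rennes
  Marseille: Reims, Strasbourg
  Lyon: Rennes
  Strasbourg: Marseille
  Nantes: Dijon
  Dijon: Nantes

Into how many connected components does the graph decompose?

From Bordeaux: component {Bordeaux, Grenoble, Lille, Lyon, Rennes, Toulouse}.
From Dijon: component {Dijon, Nantes}.
From Marseille: component {Marseille, Reims, Strasbourg}.
That's 3 components.

3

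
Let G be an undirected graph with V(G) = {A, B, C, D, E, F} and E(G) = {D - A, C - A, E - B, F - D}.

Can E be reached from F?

Explore from F.
Distance 1: reach D.
Distance 2: reach A.
Distance 3: reach C.
The search is exhausted without reaching E; it lies in a different component.

No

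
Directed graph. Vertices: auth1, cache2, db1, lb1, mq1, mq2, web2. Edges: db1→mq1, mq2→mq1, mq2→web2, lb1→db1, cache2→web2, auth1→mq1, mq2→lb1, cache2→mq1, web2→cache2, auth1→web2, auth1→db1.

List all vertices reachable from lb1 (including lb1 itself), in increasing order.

Start at lb1.
Its neighbours: db1.
Then their neighbours: mq1.
Nothing further is reachable.

db1, lb1, mq1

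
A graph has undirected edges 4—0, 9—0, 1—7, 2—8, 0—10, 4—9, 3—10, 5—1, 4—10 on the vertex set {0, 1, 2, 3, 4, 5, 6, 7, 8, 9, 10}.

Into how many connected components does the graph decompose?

From 0: component {0, 3, 4, 9, 10}.
From 1: component {1, 5, 7}.
From 2: component {2, 8}.
From 6: component {6}.
That's 4 components.

4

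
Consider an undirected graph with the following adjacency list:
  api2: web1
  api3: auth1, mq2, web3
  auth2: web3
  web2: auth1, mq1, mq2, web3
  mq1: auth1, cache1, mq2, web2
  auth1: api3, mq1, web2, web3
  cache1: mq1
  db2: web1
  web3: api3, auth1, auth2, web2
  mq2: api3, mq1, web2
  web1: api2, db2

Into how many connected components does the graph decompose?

From api2: component {api2, db2, web1}.
From api3: component {api3, auth1, auth2, cache1, mq1, mq2, web2, web3}.
That's 2 components.

2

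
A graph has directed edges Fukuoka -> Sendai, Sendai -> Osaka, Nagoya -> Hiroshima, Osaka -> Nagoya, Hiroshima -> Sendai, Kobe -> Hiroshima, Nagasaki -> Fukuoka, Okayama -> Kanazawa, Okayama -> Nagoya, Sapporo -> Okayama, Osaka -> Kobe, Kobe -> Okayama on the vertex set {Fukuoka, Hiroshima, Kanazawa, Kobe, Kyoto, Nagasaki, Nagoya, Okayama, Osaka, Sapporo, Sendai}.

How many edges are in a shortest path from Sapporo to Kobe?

6

Distance 0: Sapporo.
Distance 1: Okayama.
Distance 2: Kanazawa, Nagoya.
Distance 3: Hiroshima.
Distance 4: Sendai.
Distance 5: Osaka.
Distance 6: Kobe — contains Kobe.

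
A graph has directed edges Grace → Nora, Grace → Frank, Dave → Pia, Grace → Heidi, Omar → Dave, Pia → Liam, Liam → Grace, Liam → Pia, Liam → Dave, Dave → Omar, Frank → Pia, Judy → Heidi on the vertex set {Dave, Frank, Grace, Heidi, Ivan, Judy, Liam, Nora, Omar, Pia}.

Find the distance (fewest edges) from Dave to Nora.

4

Distance 0: Dave.
Distance 1: Omar, Pia.
Distance 2: Liam.
Distance 3: Grace.
Distance 4: Frank, Heidi, Nora — contains Nora.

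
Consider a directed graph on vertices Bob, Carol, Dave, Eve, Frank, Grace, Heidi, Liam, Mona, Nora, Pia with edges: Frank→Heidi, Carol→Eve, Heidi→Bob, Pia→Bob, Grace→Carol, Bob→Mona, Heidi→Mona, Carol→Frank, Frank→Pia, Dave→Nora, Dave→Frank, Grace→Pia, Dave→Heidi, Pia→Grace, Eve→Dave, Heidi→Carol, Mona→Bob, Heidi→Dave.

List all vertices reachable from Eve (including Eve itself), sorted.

Start at Eve.
Its neighbours: Dave.
Then their neighbours: Frank, Heidi, Nora.
Then next layer: Bob, Carol, Mona, Pia.
Then next layer: Grace.
Nothing further is reachable.

Bob, Carol, Dave, Eve, Frank, Grace, Heidi, Mona, Nora, Pia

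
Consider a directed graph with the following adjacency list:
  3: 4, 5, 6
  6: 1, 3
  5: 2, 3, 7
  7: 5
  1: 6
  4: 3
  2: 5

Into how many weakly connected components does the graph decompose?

1

From 1: component {1, 2, 3, 4, 5, 6, 7}.
That's 1 component.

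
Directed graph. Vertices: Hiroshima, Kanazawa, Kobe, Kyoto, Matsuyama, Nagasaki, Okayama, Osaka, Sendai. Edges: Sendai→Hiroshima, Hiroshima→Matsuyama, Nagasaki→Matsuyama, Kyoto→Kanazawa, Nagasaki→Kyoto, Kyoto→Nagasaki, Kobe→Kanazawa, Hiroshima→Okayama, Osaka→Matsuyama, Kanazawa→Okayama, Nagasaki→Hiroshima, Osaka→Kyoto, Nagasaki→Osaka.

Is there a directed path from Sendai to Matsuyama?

Explore from Sendai.
Distance 1: reach Hiroshima.
Distance 2: reach Matsuyama, Okayama.
Found Matsuyama.

Yes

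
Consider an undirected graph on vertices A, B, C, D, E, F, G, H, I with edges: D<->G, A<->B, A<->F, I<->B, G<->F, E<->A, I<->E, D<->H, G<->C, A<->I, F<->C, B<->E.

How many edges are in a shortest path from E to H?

Distance 0: E.
Distance 1: A, B, I.
Distance 2: F.
Distance 3: C, G.
Distance 4: D.
Distance 5: H — contains H.

5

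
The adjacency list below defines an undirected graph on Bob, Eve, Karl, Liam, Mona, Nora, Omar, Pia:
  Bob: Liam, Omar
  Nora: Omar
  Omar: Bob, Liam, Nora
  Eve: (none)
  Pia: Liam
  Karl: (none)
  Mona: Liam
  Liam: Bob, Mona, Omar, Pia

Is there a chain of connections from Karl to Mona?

No

Karl has no edges, so nothing is reachable from it.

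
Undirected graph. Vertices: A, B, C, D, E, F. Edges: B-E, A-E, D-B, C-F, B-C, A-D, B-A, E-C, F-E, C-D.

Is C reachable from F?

Yes

Explore from F.
Distance 1: reach C, E.
Found C.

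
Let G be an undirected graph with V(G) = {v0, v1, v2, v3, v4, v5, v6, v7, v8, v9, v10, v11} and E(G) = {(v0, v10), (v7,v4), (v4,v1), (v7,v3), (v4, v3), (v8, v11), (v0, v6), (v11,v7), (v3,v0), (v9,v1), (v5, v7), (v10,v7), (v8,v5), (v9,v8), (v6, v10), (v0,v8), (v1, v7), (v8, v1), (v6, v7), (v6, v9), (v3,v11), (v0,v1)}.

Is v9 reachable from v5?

Explore from v5.
Distance 1: reach v7, v8.
Distance 2: reach v0, v1, v3, v4, v6, v9, v10, v11.
Found v9.

Yes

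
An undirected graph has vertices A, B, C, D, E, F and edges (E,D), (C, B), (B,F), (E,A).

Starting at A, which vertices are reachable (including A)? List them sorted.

Start at A.
Its neighbours: E.
Then their neighbours: D.
Nothing further is reachable.

A, D, E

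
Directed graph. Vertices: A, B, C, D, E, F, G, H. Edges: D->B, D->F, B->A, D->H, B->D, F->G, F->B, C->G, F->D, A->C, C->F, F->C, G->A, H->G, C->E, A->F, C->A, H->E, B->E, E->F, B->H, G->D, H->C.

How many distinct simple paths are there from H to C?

13

H→C
H→E→F→B→A→C
H→E→F→C
H→E→F→D→B→A→C
H→E→F→G→A→C
H→E→F→G→D→B→A→C
H→G→A→C
H→G→A→F→C
H→G→D→B→A→C
H→G→D→B→A→F→C
H→G→D→B→E→F→C
H→G→D→F→B→A→C
H→G→D→F→C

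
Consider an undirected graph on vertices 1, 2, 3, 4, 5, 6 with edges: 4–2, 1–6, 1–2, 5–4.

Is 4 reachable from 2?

Explore from 2.
Distance 1: reach 1, 4.
Found 4.

Yes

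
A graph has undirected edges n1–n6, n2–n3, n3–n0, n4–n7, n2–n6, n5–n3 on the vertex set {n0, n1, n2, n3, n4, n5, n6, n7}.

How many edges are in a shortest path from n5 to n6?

3

Distance 0: n5.
Distance 1: n3.
Distance 2: n0, n2.
Distance 3: n6 — contains n6.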